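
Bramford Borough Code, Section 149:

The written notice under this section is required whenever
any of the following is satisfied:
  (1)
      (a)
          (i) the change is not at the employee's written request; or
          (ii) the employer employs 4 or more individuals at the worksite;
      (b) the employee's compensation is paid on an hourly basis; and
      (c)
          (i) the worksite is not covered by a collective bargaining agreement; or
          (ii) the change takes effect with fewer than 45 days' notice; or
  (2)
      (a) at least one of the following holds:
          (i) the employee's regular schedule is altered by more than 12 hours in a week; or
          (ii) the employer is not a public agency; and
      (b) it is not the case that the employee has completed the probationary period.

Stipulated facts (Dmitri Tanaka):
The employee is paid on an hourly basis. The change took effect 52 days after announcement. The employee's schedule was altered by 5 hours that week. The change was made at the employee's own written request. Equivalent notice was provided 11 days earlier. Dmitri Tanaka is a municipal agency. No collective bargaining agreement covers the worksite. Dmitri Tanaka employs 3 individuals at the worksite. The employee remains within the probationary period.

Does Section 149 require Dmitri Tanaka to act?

No — not required.

(i) not employee-requested — fails.
(ii) ≥ 4 at site — fails.
(a): F OR F → false.
(b) hourly-paid — satisfied.
(i) no CBA — met.
(ii) < 45 days' notice — not met.
(c) = T OR F = true.
(1): F AND T AND T → false.
(i) schedule shift > 12h — not satisfied.
(ii) not (public agency) — not satisfied.
(a): F OR F → false.
(b) not (past probation) — satisfied.
So (2) is not satisfied (F AND T).
Overall: F OR F → false.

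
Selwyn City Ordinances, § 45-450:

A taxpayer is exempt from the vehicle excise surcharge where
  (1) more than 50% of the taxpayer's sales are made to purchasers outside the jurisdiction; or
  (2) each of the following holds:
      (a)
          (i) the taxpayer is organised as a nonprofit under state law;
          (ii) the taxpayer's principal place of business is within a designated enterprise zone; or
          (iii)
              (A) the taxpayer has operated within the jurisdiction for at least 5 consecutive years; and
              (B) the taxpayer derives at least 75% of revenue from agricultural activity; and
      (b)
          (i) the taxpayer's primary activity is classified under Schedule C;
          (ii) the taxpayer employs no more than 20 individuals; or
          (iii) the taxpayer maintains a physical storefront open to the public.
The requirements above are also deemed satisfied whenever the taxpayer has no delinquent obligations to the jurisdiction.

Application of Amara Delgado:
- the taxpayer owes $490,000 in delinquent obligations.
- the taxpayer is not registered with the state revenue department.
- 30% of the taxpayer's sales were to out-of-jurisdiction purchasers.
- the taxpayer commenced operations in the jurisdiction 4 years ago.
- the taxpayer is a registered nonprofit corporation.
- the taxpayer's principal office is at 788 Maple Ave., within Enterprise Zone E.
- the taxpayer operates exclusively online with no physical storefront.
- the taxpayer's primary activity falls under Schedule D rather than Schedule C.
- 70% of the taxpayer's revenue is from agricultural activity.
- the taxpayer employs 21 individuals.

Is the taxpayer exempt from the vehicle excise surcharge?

No — not exempt.

(1) >50% out-of-jur. sales — fails.
(i) nonprofit — met.
(ii) in enterprise zone — satisfied.
(A) ≥ 5 yrs in jurisdiction — fails.
(B) ≥75% agricultural — not satisfied.
(iii) = F AND F = false.
(a): T OR T OR F → true.
(i) Schedule C activity — fails.
(ii) ≤ 20 employees — not satisfied.
(iii) has storefront — fails.
So (b) is not satisfied (F OR F OR F).
(2) = T AND F = false.
Overall: F OR F → false.
Exception (no delinquency) — not satisfied.
Result: main false OR exception false → false.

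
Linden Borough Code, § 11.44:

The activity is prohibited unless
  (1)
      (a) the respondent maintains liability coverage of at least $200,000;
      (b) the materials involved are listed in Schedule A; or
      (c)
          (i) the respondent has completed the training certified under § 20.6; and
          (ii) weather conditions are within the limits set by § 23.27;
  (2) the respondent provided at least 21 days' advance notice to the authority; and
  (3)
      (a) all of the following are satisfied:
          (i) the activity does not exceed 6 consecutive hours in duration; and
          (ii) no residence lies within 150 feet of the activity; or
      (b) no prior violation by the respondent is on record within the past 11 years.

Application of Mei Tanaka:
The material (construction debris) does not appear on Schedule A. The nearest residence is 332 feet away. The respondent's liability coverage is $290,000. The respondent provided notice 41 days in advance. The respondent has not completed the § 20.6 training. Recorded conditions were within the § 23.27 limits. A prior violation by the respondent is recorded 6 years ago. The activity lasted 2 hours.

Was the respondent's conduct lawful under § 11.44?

Yes — lawful.

(a) coverage ≥ $200,000 — satisfied.
(b) Schedule A material — not satisfied.
(i) training certified — not satisfied.
(ii) weather ok — holds.
So (c) is not satisfied (F AND T).
(1) = T OR F OR F = true.
(2) ≥21 days' notice — holds.
(i) ≤ 6 hrs duration — met.
(ii) no residence in 150 ft — met.
(a) = T AND T = true.
(b) no prior violation — fails.
So (3) is satisfied (T OR F).
Overall: T AND T AND T → true.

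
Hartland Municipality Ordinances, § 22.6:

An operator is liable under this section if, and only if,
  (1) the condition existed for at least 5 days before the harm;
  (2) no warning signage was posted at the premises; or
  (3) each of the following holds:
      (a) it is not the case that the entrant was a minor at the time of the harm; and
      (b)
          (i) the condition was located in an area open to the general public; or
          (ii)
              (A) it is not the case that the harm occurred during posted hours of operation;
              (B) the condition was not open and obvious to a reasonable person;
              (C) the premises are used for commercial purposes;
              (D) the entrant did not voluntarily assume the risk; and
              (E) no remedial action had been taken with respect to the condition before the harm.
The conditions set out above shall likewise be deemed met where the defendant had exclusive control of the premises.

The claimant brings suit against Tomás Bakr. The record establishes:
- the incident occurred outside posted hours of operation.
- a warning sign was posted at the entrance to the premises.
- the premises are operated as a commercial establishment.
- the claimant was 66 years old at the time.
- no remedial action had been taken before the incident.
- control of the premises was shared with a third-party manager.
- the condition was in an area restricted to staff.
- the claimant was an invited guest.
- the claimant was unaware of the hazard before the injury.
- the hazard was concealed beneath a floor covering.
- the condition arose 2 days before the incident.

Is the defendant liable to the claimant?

(1) condition ≥5 days old — not met.
(2) no signage posted — not met.
(a) not (entrant a minor) — met.
(i) public area — not met.
(A) not (during posted hours) — satisfied.
(B) not open/obvious — met.
(C) commercial use — satisfied.
(D) no assumed risk — satisfied.
(E) no remedial action — met.
(ii): T AND T AND T AND T AND T → true.
So (b) is satisfied (F OR T).
So (3) is satisfied (T AND T).
Overall: F OR F OR T → true.
Exception (exclusive control) — not satisfied.
Result: main true OR exception false → true.

Yes — liable.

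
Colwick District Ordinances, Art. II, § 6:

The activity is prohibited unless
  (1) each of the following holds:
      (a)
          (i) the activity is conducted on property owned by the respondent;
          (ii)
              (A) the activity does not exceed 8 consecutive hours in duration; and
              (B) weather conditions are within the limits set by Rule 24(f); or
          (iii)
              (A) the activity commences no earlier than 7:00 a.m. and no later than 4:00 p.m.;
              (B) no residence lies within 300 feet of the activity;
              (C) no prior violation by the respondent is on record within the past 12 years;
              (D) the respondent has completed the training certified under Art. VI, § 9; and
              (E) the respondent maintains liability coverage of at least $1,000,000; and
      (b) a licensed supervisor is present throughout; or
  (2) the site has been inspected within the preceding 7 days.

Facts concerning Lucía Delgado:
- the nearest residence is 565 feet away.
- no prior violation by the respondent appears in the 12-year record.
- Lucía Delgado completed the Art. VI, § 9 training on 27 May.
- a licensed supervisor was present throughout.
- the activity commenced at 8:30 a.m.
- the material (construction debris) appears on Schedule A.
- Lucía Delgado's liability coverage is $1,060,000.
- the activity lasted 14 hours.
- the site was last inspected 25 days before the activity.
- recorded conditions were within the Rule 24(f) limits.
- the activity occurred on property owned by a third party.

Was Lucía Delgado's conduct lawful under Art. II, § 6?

(i) own property — not satisfied.
(A) ≤ 8 hrs duration — not satisfied.
(B) weather ok — met.
(ii): F AND T → false.
(A) start within hours — satisfied.
(B) no residence in 300 ft — met.
(C) no prior violation — holds.
(D) training certified — satisfied.
(E) coverage ≥ $1,000,000 — met.
So (iii) is satisfied (T AND T AND T AND T AND T).
(a): F OR F OR T → true.
(b) supervisor present — met.
(1) = T AND T = true.
(2) site inspected — not met.
So Overall is satisfied (T OR F).

Yes — lawful.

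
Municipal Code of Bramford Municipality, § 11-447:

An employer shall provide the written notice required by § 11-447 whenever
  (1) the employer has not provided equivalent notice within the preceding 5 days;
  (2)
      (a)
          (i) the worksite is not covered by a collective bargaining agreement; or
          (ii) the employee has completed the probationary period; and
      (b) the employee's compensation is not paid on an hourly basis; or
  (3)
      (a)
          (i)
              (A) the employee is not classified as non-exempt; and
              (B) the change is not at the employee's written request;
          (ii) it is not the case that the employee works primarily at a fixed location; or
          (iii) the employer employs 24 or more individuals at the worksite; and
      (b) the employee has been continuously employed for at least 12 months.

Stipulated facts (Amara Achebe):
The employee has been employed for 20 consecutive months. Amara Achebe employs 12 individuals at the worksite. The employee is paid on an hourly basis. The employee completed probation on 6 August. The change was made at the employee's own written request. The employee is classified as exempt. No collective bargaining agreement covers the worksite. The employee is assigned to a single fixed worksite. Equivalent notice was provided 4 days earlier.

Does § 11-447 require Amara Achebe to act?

(1) no recent notice — fails.
(i) no CBA — satisfied.
(ii) past probation — met.
(a): T OR T → true.
(b) not (hourly-paid) — fails.
So (2) is not satisfied (T AND F).
(A) not (non-exempt) — met.
(B) not employee-requested — fails.
So (i) is not satisfied (T AND F).
(ii) not (fixed location) — not satisfied.
(iii) ≥ 24 at site — fails.
(a) = F OR F OR F = false.
(b) tenure ≥ 12 mo. — holds.
(3) = F AND T = false.
Overall = F OR F OR F = false.

No — not required.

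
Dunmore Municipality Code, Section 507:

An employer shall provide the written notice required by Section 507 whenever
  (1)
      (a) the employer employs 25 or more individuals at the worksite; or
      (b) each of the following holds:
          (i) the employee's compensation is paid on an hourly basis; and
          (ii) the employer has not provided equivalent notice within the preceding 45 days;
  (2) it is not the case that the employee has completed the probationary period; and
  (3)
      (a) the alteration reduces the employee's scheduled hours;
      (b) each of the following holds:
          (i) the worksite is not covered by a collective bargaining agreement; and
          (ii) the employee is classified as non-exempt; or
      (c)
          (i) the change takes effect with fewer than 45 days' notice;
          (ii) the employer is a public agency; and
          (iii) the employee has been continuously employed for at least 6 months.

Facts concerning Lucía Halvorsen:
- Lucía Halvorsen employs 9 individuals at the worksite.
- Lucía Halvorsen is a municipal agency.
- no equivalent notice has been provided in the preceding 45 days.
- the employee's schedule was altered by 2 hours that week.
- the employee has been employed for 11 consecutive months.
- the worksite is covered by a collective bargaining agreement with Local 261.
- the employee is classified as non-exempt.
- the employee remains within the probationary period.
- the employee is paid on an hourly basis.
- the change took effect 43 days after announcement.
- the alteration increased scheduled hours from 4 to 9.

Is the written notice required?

Yes — required.

(a) ≥ 25 at site — not satisfied.
(i) hourly-paid — met.
(ii) no recent notice — holds.
(b): T AND T → true.
So (1) is satisfied (F OR T).
(2) not (past probation) — met.
(a) hours reduced — not satisfied.
(i) no CBA — not satisfied.
(ii) non-exempt — met.
So (b) is not satisfied (F AND T).
(i) < 45 days' notice — met.
(ii) public agency — satisfied.
(iii) tenure ≥ 6 mo. — met.
So (c) is satisfied (T AND T AND T).
So (3) is satisfied (F OR F OR T).
Overall = T AND T AND T = true.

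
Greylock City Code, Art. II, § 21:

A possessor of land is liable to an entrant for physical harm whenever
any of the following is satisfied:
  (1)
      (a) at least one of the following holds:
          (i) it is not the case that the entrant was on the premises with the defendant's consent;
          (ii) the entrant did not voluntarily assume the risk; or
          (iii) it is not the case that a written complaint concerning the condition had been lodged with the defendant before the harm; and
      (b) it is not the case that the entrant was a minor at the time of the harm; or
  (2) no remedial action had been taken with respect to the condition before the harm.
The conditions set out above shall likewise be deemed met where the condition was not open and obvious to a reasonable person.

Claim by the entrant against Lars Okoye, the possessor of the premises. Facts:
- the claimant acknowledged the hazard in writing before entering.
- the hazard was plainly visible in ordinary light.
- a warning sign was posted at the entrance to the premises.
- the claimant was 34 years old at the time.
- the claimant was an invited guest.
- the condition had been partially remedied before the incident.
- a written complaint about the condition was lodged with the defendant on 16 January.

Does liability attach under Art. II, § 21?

(i) not (consent to enter) — not met.
(ii) no assumed risk — not satisfied.
(iii) not (complaint lodged) — not met.
(a): F OR F OR F → false.
(b) not (entrant a minor) — met.
(1): F AND T → false.
(2) no remedial action — not met.
Overall = F OR F = false.
Exception (not open/obvious) — not satisfied.
Result: main false OR exception false → false.

No — not liable.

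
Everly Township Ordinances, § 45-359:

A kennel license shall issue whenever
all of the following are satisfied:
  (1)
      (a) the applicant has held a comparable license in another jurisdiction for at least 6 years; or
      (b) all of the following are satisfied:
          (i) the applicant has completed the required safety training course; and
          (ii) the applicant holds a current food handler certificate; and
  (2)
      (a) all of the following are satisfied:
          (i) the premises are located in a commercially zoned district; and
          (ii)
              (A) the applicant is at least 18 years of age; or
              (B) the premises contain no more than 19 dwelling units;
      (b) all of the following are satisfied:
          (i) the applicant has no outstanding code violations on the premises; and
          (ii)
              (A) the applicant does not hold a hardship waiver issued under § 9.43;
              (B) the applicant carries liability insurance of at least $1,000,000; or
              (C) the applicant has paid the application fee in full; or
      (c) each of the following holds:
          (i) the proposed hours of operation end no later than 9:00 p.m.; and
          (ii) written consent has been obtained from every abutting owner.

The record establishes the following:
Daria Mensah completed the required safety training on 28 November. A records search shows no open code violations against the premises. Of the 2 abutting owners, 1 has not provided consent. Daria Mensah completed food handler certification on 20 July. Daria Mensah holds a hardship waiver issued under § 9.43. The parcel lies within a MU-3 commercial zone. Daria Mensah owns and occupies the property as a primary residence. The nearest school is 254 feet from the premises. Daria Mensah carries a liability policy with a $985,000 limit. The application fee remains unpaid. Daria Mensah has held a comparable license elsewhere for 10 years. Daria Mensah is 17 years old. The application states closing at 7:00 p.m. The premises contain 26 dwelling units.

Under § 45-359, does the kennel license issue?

No — denied.

(a) prior license ≥ 6 yr — met.
(i) safety training — satisfied.
(ii) food handler cert. — holds.
So (b) is satisfied (T AND T).
So (1) is satisfied (T OR T).
(i) commercially zoned — holds.
(A) age ≥ 18 — not met.
(B) ≤ 19 units — not met.
So (ii) is not satisfied (F OR F).
(a): T AND F → false.
(i) no code violations — holds.
(A) not (hardship waiver) — not satisfied.
(B) insurance ≥ $1,000,000 — not met.
(C) fee paid — not met.
(ii): F OR F OR F → false.
(b) = T AND F = false.
(i) closes by 9 p.m. — holds.
(ii) all abutters consent — not met.
(c): T AND F → false.
(2): F OR F OR F → false.
Overall: T AND F → false.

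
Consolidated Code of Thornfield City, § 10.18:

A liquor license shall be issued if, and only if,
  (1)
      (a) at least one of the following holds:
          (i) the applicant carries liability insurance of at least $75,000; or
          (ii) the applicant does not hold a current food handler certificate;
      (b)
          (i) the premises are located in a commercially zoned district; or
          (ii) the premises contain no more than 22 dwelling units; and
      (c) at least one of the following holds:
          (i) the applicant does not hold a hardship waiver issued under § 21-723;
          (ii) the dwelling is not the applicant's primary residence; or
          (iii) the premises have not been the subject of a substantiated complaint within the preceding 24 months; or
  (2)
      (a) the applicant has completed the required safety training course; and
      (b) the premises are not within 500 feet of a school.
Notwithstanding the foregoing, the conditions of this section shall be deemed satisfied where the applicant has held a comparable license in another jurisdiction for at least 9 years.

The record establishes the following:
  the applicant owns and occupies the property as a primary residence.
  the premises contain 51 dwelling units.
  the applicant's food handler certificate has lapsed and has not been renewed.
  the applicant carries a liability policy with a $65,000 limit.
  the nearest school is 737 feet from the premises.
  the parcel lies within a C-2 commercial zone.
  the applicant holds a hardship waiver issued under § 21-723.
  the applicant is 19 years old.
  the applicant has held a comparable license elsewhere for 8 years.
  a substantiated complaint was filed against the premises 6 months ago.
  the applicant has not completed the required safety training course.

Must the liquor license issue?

(i) insurance ≥ $75,000 — not met.
(ii) not (food handler cert.) — satisfied.
So (a) is satisfied (F OR T).
(i) commercially zoned — holds.
(ii) ≤ 22 units — not met.
(b) = T OR F = true.
(i) not (hardship waiver) — fails.
(ii) not (primary residence) — not satisfied.
(iii) no complaint in 24 mo. — not satisfied.
So (c) is not satisfied (F OR F OR F).
(1): T AND T AND F → false.
(a) safety training — not satisfied.
(b) ≥500 ft from school — satisfied.
So (2) is not satisfied (F AND T).
Overall: F OR F → false.
Exception (prior license ≥ 9 yr) — not satisfied.
Result: main false OR exception false → false.

No — denied.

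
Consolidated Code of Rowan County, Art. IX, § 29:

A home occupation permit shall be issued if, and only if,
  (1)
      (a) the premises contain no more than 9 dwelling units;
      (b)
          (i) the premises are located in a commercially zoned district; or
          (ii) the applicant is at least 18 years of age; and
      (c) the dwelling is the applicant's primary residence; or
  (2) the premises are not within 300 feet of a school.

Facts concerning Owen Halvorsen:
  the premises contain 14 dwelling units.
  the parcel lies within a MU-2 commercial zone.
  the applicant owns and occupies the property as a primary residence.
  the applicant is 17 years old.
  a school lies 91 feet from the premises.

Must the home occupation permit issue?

No — denied.

(a) ≤ 9 units — not met.
(i) commercially zoned — holds.
(ii) age ≥ 18 — fails.
So (b) is satisfied (T OR F).
(c) primary residence — holds.
(1) = F AND T AND T = false.
(2) ≥300 ft from school — not met.
Overall: F OR F → false.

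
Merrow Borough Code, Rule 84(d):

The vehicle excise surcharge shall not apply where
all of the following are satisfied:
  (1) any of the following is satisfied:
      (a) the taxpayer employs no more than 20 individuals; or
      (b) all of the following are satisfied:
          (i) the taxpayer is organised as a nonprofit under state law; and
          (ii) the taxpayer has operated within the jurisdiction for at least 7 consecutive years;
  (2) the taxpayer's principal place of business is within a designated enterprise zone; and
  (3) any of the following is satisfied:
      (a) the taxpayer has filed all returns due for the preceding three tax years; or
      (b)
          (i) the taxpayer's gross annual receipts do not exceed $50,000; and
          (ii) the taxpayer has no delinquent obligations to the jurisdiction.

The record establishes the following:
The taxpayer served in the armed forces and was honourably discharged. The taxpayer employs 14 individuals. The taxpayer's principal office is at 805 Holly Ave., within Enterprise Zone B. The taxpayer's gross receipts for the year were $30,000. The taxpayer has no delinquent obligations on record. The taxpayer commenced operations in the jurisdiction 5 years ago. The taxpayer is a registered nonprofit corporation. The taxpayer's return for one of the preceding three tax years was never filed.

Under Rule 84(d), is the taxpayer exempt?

Yes — exempt.

(a) ≤ 20 employees — satisfied.
(i) nonprofit — satisfied.
(ii) ≥ 7 yrs in jurisdiction — not met.
(b) = T AND F = false.
So (1) is satisfied (T OR F).
(2) in enterprise zone — satisfied.
(a) returns current — not met.
(i) receipts ≤ $50,000 — holds.
(ii) no delinquency — holds.
(b) = T AND T = true.
So (3) is satisfied (F OR T).
Overall: T AND T AND T → true.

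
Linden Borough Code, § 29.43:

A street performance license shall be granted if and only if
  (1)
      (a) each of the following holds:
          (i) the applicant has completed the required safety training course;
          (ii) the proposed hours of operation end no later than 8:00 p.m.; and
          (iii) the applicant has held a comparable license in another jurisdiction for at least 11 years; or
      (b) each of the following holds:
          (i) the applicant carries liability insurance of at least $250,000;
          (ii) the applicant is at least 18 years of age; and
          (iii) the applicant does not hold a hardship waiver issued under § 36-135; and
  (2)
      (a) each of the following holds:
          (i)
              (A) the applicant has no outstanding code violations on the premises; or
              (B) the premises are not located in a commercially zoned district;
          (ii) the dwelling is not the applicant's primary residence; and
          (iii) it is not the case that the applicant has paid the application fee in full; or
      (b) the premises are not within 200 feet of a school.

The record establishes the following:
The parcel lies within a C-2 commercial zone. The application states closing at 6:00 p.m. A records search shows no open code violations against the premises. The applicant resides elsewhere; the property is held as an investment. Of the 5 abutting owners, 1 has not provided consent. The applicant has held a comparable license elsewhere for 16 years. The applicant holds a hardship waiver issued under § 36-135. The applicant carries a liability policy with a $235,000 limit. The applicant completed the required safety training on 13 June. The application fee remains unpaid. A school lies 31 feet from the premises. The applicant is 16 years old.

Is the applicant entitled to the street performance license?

(i) safety training — satisfied.
(ii) closes by 8 p.m. — met.
(iii) prior license ≥ 11 yr — met.
(a) = T AND T AND T = true.
(i) insurance ≥ $250,000 — not met.
(ii) age ≥ 18 — not met.
(iii) not (hardship waiver) — not satisfied.
So (b) is not satisfied (F AND F AND F).
So (1) is satisfied (T OR F).
(A) no code violations — holds.
(B) not (commercially zoned) — not satisfied.
(i) = T OR F = true.
(ii) not (primary residence) — satisfied.
(iii) not (fee paid) — satisfied.
(a) = T AND T AND T = true.
(b) ≥200 ft from school — fails.
So (2) is satisfied (T OR F).
Overall = T AND T = true.

Yes — granted.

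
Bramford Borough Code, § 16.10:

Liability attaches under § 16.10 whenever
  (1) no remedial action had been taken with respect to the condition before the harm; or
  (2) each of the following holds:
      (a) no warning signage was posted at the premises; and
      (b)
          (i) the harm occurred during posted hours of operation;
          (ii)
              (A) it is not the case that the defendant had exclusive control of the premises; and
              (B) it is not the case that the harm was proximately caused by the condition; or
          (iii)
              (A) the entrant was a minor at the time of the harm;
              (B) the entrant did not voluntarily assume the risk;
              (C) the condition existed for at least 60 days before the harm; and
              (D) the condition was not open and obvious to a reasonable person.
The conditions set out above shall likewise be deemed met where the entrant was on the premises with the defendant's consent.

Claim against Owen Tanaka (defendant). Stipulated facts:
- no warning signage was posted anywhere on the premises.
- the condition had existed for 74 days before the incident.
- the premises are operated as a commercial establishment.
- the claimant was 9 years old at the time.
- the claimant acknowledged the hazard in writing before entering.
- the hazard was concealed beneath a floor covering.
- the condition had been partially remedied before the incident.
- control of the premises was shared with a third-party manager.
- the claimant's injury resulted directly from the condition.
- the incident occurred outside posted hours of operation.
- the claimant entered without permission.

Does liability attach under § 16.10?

(1) no remedial action — not met.
(a) no signage posted — holds.
(i) during posted hours — not satisfied.
(A) not (exclusive control) — satisfied.
(B) not (proximate cause) — not met.
(ii) = T AND F = false.
(A) entrant a minor — satisfied.
(B) no assumed risk — not met.
(C) condition ≥60 days old — met.
(D) not open/obvious — met.
(iii): T AND F AND T AND T → false.
(b) = F OR F OR F = false.
(2) = T AND F = false.
Overall: F OR F → false.
Exception (consent to enter) — not satisfied.
Result: main false OR exception false → false.

No — not liable.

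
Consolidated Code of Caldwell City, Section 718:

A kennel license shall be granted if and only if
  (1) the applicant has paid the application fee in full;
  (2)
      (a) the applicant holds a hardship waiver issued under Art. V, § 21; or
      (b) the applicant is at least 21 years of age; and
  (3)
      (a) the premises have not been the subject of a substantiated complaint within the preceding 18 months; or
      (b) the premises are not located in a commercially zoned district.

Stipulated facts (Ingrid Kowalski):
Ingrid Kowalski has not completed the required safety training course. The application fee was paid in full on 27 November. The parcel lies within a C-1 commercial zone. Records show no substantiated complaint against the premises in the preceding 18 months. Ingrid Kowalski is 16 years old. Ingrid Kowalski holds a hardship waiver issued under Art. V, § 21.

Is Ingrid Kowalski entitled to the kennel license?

(1) fee paid — met.
(a) hardship waiver — met.
(b) age ≥ 21 — fails.
(2): T OR F → true.
(a) no complaint in 18 mo. — met.
(b) not (commercially zoned) — not met.
(3) = T OR F = true.
Overall = T AND T AND T = true.

Yes — granted.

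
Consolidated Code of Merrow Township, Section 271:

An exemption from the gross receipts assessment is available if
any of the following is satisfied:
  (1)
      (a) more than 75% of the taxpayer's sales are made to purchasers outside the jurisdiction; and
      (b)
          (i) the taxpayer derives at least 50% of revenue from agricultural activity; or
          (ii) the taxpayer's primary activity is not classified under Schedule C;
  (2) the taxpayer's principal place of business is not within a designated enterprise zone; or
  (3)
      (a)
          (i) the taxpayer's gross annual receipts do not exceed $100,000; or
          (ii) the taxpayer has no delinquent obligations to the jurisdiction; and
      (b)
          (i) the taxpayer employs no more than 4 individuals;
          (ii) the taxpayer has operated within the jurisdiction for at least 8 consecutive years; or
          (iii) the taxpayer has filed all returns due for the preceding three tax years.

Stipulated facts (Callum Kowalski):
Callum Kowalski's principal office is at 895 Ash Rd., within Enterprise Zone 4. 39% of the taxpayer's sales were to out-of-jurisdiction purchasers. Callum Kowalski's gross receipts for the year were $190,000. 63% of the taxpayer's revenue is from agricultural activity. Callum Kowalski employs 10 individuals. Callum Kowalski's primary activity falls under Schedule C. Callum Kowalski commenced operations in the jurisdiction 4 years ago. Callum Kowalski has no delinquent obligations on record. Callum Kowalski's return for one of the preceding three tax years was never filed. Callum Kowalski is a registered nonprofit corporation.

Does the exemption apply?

No — not exempt.

(a) >75% out-of-jur. sales — fails.
(i) ≥50% agricultural — holds.
(ii) not (Schedule C activity) — not met.
(b) = T OR F = true.
(1): F AND T → false.
(2) not (in enterprise zone) — fails.
(i) receipts ≤ $100,000 — fails.
(ii) no delinquency — met.
(a): F OR T → true.
(i) ≤ 4 employees — fails.
(ii) ≥ 8 yrs in jurisdiction — fails.
(iii) returns current — not satisfied.
(b): F OR F OR F → false.
So (3) is not satisfied (T AND F).
Overall = F OR F OR F = false.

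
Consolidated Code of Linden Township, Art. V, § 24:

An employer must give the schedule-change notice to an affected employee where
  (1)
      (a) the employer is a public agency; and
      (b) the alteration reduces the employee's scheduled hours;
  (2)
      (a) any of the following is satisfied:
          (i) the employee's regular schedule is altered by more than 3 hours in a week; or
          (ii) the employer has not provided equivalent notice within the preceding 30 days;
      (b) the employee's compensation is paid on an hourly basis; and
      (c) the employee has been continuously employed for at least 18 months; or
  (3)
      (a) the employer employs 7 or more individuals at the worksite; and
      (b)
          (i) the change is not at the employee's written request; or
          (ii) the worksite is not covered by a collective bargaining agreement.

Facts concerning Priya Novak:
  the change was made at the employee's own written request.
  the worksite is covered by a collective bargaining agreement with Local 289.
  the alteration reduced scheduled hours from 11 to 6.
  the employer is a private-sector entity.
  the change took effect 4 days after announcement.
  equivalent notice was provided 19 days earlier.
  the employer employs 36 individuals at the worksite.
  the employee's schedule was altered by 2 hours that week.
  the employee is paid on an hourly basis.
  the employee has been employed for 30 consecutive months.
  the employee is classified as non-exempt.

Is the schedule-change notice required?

(a) public agency — fails.
(b) hours reduced — met.
So (1) is not satisfied (F AND T).
(i) schedule shift > 3h — not satisfied.
(ii) no recent notice — not met.
(a): F OR F → false.
(b) hourly-paid — holds.
(c) tenure ≥ 18 mo. — met.
(2): F AND T AND T → false.
(a) ≥ 7 at site — holds.
(i) not employee-requested — not satisfied.
(ii) no CBA — not met.
(b): F OR F → false.
So (3) is not satisfied (T AND F).
Overall: F OR F OR F → false.

No — not required.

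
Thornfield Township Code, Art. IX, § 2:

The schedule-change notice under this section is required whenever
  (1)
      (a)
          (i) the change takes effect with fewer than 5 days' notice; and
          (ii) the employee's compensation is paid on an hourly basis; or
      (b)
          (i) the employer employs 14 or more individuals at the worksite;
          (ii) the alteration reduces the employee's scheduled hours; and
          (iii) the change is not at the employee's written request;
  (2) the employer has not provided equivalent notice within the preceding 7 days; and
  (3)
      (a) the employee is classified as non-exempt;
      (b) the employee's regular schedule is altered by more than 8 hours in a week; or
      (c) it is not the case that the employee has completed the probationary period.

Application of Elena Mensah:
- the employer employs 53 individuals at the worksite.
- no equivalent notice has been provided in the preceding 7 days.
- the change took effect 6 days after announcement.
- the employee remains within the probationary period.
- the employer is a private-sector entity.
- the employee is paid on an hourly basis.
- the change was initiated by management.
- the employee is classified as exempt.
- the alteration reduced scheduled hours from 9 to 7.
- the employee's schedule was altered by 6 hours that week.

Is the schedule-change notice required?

(i) < 5 days' notice — not satisfied.
(ii) hourly-paid — holds.
(a): F AND T → false.
(i) ≥ 14 at site — met.
(ii) hours reduced — holds.
(iii) not employee-requested — satisfied.
(b): T AND T AND T → true.
(1) = F OR T = true.
(2) no recent notice — met.
(a) non-exempt — fails.
(b) schedule shift > 8h — not satisfied.
(c) not (past probation) — met.
(3): F OR F OR T → true.
So Overall is satisfied (T AND T AND T).

Yes — required.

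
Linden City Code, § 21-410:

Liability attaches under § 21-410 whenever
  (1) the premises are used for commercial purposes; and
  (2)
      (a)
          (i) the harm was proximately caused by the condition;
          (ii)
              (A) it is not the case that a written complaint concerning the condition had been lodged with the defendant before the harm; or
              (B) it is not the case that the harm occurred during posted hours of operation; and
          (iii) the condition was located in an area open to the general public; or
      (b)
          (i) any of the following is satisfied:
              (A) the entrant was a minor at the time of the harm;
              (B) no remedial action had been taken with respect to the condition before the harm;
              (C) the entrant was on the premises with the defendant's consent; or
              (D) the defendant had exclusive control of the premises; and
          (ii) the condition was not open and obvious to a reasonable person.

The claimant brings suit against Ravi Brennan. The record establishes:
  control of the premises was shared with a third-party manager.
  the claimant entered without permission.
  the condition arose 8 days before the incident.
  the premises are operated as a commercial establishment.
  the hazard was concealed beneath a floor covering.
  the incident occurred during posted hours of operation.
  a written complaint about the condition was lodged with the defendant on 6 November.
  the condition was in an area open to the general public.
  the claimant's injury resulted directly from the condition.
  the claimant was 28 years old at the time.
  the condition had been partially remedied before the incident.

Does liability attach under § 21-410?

No — not liable.

(1) commercial use — met.
(i) proximate cause — satisfied.
(A) not (complaint lodged) — not satisfied.
(B) not (during posted hours) — fails.
So (ii) is not satisfied (F OR F).
(iii) public area — satisfied.
(a): T AND F AND T → false.
(A) entrant a minor — not satisfied.
(B) no remedial action — not satisfied.
(C) consent to enter — not satisfied.
(D) exclusive control — not met.
(i) = F OR F OR F OR F = false.
(ii) not open/obvious — satisfied.
So (b) is not satisfied (F AND T).
(2) = F OR F = false.
Overall = T AND F = false.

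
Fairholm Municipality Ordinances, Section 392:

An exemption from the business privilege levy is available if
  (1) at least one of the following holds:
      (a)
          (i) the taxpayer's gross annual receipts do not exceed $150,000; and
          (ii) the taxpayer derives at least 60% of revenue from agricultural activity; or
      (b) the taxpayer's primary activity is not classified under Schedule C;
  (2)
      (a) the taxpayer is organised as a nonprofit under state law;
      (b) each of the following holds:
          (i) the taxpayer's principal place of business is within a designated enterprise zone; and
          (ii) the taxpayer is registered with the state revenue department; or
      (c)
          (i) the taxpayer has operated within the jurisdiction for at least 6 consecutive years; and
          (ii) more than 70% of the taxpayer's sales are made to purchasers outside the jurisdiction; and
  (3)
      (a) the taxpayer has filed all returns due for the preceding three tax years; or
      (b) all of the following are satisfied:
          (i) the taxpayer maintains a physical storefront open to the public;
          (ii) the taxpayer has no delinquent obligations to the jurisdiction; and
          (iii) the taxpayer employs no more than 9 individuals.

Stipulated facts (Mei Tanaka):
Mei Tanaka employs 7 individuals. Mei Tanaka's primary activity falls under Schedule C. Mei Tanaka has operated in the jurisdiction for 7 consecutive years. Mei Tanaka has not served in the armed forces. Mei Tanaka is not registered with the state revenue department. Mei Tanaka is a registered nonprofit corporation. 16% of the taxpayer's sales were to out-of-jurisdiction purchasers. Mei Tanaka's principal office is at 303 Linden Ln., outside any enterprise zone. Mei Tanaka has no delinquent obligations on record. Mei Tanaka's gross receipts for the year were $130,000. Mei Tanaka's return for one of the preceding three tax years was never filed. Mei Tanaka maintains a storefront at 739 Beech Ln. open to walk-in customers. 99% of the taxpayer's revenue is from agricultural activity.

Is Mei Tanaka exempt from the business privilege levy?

Yes — exempt.

(i) receipts ≤ $150,000 — holds.
(ii) ≥60% agricultural — met.
So (a) is satisfied (T AND T).
(b) not (Schedule C activity) — fails.
So (1) is satisfied (T OR F).
(a) nonprofit — met.
(i) in enterprise zone — not satisfied.
(ii) state-registered — not met.
(b): F AND F → false.
(i) ≥ 6 yrs in jurisdiction — satisfied.
(ii) >70% out-of-jur. sales — not met.
(c) = T AND F = false.
So (2) is satisfied (T OR F OR F).
(a) returns current — not satisfied.
(i) has storefront — holds.
(ii) no delinquency — satisfied.
(iii) ≤ 9 employees — met.
So (b) is satisfied (T AND T AND T).
So (3) is satisfied (F OR T).
Overall: T AND T AND T → true.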